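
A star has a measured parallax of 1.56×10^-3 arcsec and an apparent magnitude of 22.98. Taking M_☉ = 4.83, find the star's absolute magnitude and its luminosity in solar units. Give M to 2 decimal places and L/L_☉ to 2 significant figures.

M ≈ 13.95; L/L_☉ ≈ 2.3×10^-4

d = 1/p = 1/1.56×10^-3″ = 641.0 pc
M = m − 5 log₁₀ d + 5 = 22.98 − 5·2.8069 + 5 = 13.946
M − M_☉ = 13.946 − 4.83 = 9.116
L/L_☉ = 10^(−0.4 × 9.116) = 2.258×10^-4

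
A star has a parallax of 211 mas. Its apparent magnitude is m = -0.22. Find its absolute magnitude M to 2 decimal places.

M ≈ 1.40

p = 211 mas = 0.211″ → d = 1/p = 4.739 pc
5 log₁₀(d/10 pc) = 5 log₁₀(4.739) − 5 = -1.621
M = m − 5 log₁₀(d/10) = -0.22 + 1.621 = 1.401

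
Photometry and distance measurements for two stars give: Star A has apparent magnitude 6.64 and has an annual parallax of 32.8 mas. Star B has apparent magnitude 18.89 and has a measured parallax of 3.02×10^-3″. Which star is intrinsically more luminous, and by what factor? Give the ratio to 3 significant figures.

Star A is more luminous, by a factor of 673.

Star A: p = 32.8 mas = 0.0328″ → d = 1/p = 30.49 pc
Star A: M = m − 5 log₁₀ d + 5 = 6.64 − 5·1.4841 + 5 = 4.219
Star B: d = 1/p = 1/3.02×10^-3″ = 331.1 pc
Star B: M = m − 5 log₁₀ d + 5 = 18.89 − 5·2.5200 + 5 = 11.290
ΔM = M_A − M_B = 4.219 − (11.290) = -7.071; smaller M is more luminous → Star A.
L ratio = 10^(0.4 |ΔM|) = 10^2.828 = 673.4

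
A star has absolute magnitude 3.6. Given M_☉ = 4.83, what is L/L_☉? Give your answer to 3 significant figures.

M − M_☉ = 3.6 − 4.83 = -1.230
L/L_☉ = 10^(−0.4 (M − M_☉)) = 10^0.492 = 3.105

L/L_☉ ≈ 3.10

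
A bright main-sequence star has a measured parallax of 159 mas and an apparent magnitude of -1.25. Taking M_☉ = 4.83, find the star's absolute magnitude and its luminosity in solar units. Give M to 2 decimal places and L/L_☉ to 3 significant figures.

d = 1/p = 1000/159 mas = 6.289 pc
M = m − 5 log₁₀ d + 5 = -1.25 − 5·0.7986 + 5 = -0.243
M − M_☉ = -0.243 − 4.83 = -5.073
L/L_☉ = 10^(−0.4 × -5.073) = 107.0

M ≈ -0.24; L/L_☉ ≈ 107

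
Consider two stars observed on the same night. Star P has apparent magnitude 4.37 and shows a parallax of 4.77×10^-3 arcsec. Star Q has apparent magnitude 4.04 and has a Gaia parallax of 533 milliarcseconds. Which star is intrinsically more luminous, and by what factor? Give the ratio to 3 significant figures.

Star P is more luminous, by a factor of 9210.

Star P: d = 1/p = 1/4.77×10^-3″ = 209.6 pc
Star P: M = m − 5 log₁₀ d + 5 = 4.37 − 5·2.3215 + 5 = -2.237
Star Q: p = 533 mas = 0.533″ → d = 1/p = 1.876 pc
Star Q: M = m − 5 log₁₀ d + 5 = 4.04 − 5·0.2733 + 5 = 7.674
ΔM = M_P − M_Q = -2.237 − (7.674) = -9.911; smaller M is more luminous → Star P.
L ratio = 10^(0.4 |ΔM|) = 10^3.964 = 9213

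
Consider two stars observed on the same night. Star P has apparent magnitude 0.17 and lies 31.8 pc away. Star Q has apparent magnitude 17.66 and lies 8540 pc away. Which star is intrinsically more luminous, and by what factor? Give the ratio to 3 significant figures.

Star P: M = m − 5 log₁₀ d + 5 = 0.17 − 5·1.5024 + 5 = -2.342
Star Q: M = m − 5 log₁₀ d + 5 = 17.66 − 5·3.9315 + 5 = 3.003
ΔM = M_P − M_Q = -2.342 − (3.003) = -5.345; smaller M is more luminous → Star P.
L ratio = 10^(0.4 |ΔM|) = 10^2.138 = 137.4

Star P is more luminous, by a factor of 137.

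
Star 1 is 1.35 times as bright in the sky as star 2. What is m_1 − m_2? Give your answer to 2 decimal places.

m_1 − m_2 ≈ -0.33

Pogson: Δm = −2.5 log₁₀(ratio) = −2.5 log₁₀(1.35) = −2.5 × 0.1303 = -0.326
Star 1 is brighter, so it has the smaller magnitude: the difference is negative.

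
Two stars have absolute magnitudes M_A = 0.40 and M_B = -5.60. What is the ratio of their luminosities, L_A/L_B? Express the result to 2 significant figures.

L_A/L_B ≈ 4.0×10^-3

ΔM = M_A − M_B = 6.00
L_A/L_B = 10^(−0.4 ΔM) = 10^-2.400 = 3.981×10^-3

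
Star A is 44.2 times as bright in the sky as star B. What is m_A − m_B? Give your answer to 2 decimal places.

m_A − m_B ≈ -4.11

Pogson: Δm = −2.5 log₁₀(ratio) = −2.5 log₁₀(44.2) = −2.5 × 1.6454 = -4.114
Star A is brighter, so it has the smaller magnitude: the difference is negative.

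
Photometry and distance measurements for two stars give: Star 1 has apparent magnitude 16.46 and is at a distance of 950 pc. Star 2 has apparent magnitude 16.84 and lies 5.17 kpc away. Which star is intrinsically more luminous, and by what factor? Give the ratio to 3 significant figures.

Star 1: M = m − 5 log₁₀ d + 5 = 16.46 − 5·2.9777 + 5 = 6.571
Star 2: d = 5.17 kpc = 5170 pc
Star 2: M = m − 5 log₁₀ d + 5 = 16.84 − 5·3.7135 + 5 = 3.273
ΔM = M_1 − M_2 = 6.571 − (3.273) = 3.299; smaller M is more luminous → Star 2.
L ratio = 10^(0.4 |ΔM|) = 10^1.320 = 20.87

Star 2 is more luminous, by a factor of 20.9.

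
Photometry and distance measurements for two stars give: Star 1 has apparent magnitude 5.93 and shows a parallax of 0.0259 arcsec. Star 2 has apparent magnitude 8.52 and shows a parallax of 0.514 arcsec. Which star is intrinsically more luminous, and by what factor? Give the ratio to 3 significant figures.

Star 1: d = 1/p = 1/0.0259″ = 38.61 pc
Star 1: M = m − 5 log₁₀ d + 5 = 5.93 − 5·1.5867 + 5 = 2.996
Star 2: d = 1/p = 1/0.514″ = 1.946 pc
Star 2: M = m − 5 log₁₀ d + 5 = 8.52 − 5·0.2890 + 5 = 12.075
ΔM = M_1 − M_2 = 2.996 − (12.075) = -9.078; smaller M is more luminous → Star 1.
L ratio = 10^(0.4 |ΔM|) = 10^3.631 = 4279

Star 1 is more luminous, by a factor of 4280.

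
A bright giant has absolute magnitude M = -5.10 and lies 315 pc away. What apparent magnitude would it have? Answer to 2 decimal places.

m ≈ 2.39

m = M + 5 log₁₀ d − 5 = -5.10 + 5·2.4983 − 5 = 2.392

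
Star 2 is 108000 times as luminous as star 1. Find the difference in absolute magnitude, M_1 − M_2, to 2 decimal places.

Pogson: ΔM = −2.5 log₁₀(ratio) = −2.5 log₁₀(108000) = −2.5 × 5.0334 = -12.584
Star 2 is brighter so has the smaller magnitude: M_1 − M_2 is positive.

M_1 − M_2 ≈ 12.58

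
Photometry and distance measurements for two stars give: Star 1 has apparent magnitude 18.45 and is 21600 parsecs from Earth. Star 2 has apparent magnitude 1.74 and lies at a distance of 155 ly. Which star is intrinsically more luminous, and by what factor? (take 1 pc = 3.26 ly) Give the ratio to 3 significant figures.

Star 1: M = m − 5 log₁₀ d + 5 = 18.45 − 5·4.3345 + 5 = 1.778
Star 2: d = 155 ly / 3.26 = 47.55 pc
Star 2: M = m − 5 log₁₀ d + 5 = 1.74 − 5·1.6771 + 5 = -1.646
ΔM = M_1 − M_2 = 1.778 − (-1.646) = 3.423; smaller M is more luminous → Star 2.
L ratio = 10^(0.4 |ΔM|) = 10^1.369 = 23.41

Star 2 is more luminous, by a factor of 23.4.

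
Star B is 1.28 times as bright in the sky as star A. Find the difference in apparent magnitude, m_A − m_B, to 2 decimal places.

m_A − m_B ≈ 0.27

Pogson: Δm = −2.5 log₁₀(ratio) = −2.5 log₁₀(1.28) = −2.5 × 0.1072 = -0.268
Star B is brighter so has the smaller magnitude: m_A − m_B is positive.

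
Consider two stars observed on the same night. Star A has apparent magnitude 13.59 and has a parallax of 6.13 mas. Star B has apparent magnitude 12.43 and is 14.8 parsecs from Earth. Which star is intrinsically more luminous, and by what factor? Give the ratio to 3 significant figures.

Star A is more luminous, by a factor of 41.7.

Star A: p = 6.13 mas = 6.13×10^-3″ → d = 1/p = 163.1 pc
Star A: M = m − 5 log₁₀ d + 5 = 13.59 − 5·2.2125 + 5 = 7.527
Star B: M = m − 5 log₁₀ d + 5 = 12.43 − 5·1.1703 + 5 = 11.579
ΔM = M_A − M_B = 7.527 − (11.579) = -4.051; smaller M is more luminous → Star A.
L ratio = 10^(0.4 |ΔM|) = 10^1.621 = 41.74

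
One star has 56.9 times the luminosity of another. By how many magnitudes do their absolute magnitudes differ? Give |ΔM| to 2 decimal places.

|ΔM| ≈ 4.39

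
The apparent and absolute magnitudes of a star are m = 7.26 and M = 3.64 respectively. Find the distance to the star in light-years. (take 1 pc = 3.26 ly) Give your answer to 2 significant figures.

μ = m − M = 3.620
m − M = 5 log₁₀ d − 5
log₁₀ d = (m − M)/5 + 1 = 1.7240
d = 10^1.7240 = 52.97 pc
= 172.7 ly

d ≈ 170 ly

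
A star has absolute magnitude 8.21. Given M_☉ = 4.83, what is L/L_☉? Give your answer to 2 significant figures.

L/L_☉ ≈ 0.044

M − M_☉ = 8.21 − 4.83 = 3.380
L/L_☉ = 10^(−0.4 (M − M_☉)) = 10^-1.352 = 0.04446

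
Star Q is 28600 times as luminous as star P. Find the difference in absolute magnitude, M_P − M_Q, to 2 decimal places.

M_P − M_Q ≈ 11.14

Pogson: ΔM = −2.5 log₁₀(ratio) = −2.5 log₁₀(28600) = −2.5 × 4.4564 = -11.141
Star Q is brighter so has the smaller magnitude: M_P − M_Q is positive.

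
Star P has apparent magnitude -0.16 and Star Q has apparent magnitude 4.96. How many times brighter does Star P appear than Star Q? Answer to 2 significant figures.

110

Magnitude difference = -5.12
Flux ratio = 10^(−0.4 Δm) = 10^(−0.4 × -5.12) = 10^2.048 = 111.7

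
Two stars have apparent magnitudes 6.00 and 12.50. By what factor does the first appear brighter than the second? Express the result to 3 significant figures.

Magnitude difference = -6.50
Flux ratio = 10^(−0.4 Δm) = 10^(−0.4 × -6.50) = 10^2.600 = 398.1

398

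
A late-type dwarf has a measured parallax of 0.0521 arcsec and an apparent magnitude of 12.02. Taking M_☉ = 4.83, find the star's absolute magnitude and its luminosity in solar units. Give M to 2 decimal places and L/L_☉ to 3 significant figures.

d = 1/p = 1/0.0521″ = 19.19 pc
M = m − 5 log₁₀ d + 5 = 12.02 − 5·1.2832 + 5 = 10.604
M − M_☉ = 10.604 − 4.83 = 5.774
L/L_☉ = 10^(−0.4 × 5.774) = 4.901×10^-3

M ≈ 10.60; L/L_☉ ≈ 4.90×10^-3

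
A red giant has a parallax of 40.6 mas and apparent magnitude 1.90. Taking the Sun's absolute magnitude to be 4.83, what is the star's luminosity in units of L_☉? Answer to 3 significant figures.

d = 1/p = 1000/40.6 mas = 24.63 pc
M = m − 5 log₁₀ d + 5 = 1.90 − 5·1.3915 + 5 = -0.057
M − M_☉ = -0.057 − 4.83 = -4.887
L/L_☉ = 10^(−0.4 × -4.887) = 90.15

L/L_☉ ≈ 90.1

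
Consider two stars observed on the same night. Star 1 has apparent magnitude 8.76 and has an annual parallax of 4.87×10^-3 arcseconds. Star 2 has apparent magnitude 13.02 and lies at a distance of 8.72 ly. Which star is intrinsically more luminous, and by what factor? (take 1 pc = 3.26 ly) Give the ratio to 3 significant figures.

Star 1 is more luminous, by a factor of 298000.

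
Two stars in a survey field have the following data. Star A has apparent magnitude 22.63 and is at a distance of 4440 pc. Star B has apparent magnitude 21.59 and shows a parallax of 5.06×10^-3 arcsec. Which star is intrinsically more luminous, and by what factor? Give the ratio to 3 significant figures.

Star A is more luminous, by a factor of 194.

Star A: M = m − 5 log₁₀ d + 5 = 22.63 − 5·3.6474 + 5 = 9.393
Star B: d = 1/p = 1/5.06×10^-3″ = 197.6 pc
Star B: M = m − 5 log₁₀ d + 5 = 21.59 − 5·2.2958 + 5 = 15.111
ΔM = M_A − M_B = 9.393 − (15.111) = -5.718; smaller M is more luminous → Star A.
L ratio = 10^(0.4 |ΔM|) = 10^2.287 = 193.7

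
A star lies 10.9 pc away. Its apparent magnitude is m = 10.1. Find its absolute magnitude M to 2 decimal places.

5 log₁₀(d/10 pc) = 5 log₁₀(10.90) − 5 = 0.187
M = m − 5 log₁₀(d/10) = 10.1 − 0.187 = 9.913

M ≈ 9.91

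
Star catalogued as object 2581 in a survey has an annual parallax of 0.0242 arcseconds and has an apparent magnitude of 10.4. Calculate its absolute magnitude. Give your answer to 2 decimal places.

d = 1/p = 1/0.0242″ = 41.32 pc
5 log₁₀(d/10 pc) = 5 log₁₀(41.32) − 5 = 3.081
M = m − 5 log₁₀(d/10) = 10.4 − 3.081 = 7.319

M ≈ 7.32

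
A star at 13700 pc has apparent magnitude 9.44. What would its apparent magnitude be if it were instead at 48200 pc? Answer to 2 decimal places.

m ≈ 12.17

Flux ∝ 1/d², so Δm = 5 log₁₀(d₂/d₁) = 5 log₁₀(48200/13700) = 2.732
m₂ = m₁ + Δm = 9.44 + (2.732) = 12.172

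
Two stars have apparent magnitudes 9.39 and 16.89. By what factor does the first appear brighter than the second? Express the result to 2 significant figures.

1000

Δm = 9.39 − (16.89) = -7.50
Flux ratio = 10^(−0.4 Δm) = 10^(−0.4 × -7.50) = 10^3.000 = 1000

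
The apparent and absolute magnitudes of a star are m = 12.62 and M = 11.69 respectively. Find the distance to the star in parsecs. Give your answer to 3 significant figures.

d ≈ 15.3 pc

μ = m − M = 0.930
m − M = 5 log₁₀ d − 5
log₁₀ d = (m − M)/5 + 1 = 1.1860
d = 10^1.1860 = 15.35 pc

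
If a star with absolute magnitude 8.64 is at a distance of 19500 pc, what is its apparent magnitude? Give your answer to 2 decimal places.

m ≈ 25.09

m = M + 5 log₁₀ d − 5 = 8.64 + 5·4.2900 − 5 = 25.090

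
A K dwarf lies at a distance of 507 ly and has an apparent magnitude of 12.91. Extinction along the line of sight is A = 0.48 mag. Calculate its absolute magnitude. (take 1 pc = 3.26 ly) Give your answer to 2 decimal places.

d = 507 ly / 3.26 = 155.5 pc
5 log₁₀(d/10 pc) = 5 log₁₀(155.5) − 5 = 5.959
M = m − 5 log₁₀(d/10) − A = 12.91 − 5.959 − 0.48 = 6.471

M ≈ 6.47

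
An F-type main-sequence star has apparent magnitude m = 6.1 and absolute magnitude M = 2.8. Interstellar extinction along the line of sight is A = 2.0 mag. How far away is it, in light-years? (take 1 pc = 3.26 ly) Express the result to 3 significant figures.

d ≈ 59.3 ly

m − M = 5 log₁₀(d/10 pc) + A  ⇒  6.1 − (2.8) − 2.0 = 5 log₁₀(d/10)
1.300 = 5 log₁₀(d/10)
log₁₀ d = (m − M − A)/5 + 1 = 1.2600
d = 10^1.2600 = 18.20 pc
= 59.32 ly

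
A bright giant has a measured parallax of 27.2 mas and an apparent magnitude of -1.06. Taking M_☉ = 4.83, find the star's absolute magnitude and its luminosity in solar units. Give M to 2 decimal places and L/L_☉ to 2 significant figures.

M ≈ -3.89; L/L_☉ ≈ 3100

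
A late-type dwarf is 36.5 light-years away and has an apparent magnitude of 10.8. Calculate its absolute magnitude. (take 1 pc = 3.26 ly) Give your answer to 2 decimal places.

M ≈ 10.55

d = 36.5 ly / 3.26 = 11.20 pc
5 log₁₀(d/10 pc) = 5 log₁₀(11.20) − 5 = 0.245
M = m − 5 log₁₀(d/10) = 10.8 − 0.245 = 10.555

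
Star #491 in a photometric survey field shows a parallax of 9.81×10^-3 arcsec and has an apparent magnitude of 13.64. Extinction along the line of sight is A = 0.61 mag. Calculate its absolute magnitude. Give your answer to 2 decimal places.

d = 1/p = 1/9.81×10^-3″ = 101.9 pc
5 log₁₀(d/10 pc) = 5 log₁₀(101.9) − 5 = 5.042
M = m − 5 log₁₀(d/10) − A = 13.64 − 5.042 − 0.61 = 7.988

M ≈ 7.99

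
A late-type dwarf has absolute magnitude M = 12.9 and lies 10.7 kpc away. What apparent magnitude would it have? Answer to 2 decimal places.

m ≈ 28.05

d = 10.7 kpc = 10700 pc
m = M + 5 log₁₀ d − 5 = 12.9 + 5·4.0294 − 5 = 28.047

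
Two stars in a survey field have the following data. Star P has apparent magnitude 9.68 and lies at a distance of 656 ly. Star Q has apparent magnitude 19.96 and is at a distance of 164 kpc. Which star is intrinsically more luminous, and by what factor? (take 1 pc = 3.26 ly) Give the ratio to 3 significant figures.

Star Q is more luminous, by a factor of 51.3.

Star P: d = 656 ly / 3.26 = 201.2 pc
Star P: M = m − 5 log₁₀ d + 5 = 9.68 − 5·2.3037 + 5 = 3.162
Star Q: d = 164 kpc = 164000 pc
Star Q: M = m − 5 log₁₀ d + 5 = 19.96 − 5·5.2148 + 5 = -1.114
ΔM = M_P − M_Q = 3.162 − (-1.114) = 4.276; smaller M is more luminous → Star Q.
L ratio = 10^(0.4 |ΔM|) = 10^1.710 = 51.32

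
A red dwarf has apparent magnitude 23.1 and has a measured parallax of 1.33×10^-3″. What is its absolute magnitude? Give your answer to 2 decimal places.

d = 1/p = 1/1.33×10^-3″ = 751.9 pc
5 log₁₀(d/10 pc) = 5 log₁₀(751.9) − 5 = 9.381
M = m − 5 log₁₀(d/10) = 23.1 − 9.381 = 13.719

M ≈ 13.72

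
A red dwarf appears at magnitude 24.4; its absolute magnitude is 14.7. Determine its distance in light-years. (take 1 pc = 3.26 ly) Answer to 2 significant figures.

μ = m − M = 9.700
m − M = 5 log₁₀ d − 5
log₁₀ d = (m − M)/5 + 1 = 2.9400
d = 10^2.9400 = 871.0 pc
= 2839 ly

d ≈ 2800 ly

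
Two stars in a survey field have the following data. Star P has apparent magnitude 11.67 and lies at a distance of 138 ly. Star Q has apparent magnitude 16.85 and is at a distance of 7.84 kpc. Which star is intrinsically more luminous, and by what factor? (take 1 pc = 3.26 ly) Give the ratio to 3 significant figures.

Star Q is more luminous, by a factor of 291.

Star P: d = 138 ly / 3.26 = 42.33 pc
Star P: M = m − 5 log₁₀ d + 5 = 11.67 − 5·1.6267 + 5 = 8.537
Star Q: d = 7.84 kpc = 7840 pc
Star Q: M = m − 5 log₁₀ d + 5 = 16.85 − 5·3.8943 + 5 = 2.378
ΔM = M_P − M_Q = 8.537 − (2.378) = 6.158; smaller M is more luminous → Star Q.
L ratio = 10^(0.4 |ΔM|) = 10^2.463 = 290.6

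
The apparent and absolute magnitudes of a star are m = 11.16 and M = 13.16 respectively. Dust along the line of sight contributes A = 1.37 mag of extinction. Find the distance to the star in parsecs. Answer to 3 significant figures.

m − M = 5 log₁₀(d/10 pc) + A  ⇒  11.16 − (13.16) − 1.37 = 5 log₁₀(d/10)
-3.370 = 5 log₁₀(d/10)
log₁₀ d = (m − M − A)/5 + 1 = 0.3260
d = 10^0.3260 = 2.118 pc

d ≈ 2.12 pc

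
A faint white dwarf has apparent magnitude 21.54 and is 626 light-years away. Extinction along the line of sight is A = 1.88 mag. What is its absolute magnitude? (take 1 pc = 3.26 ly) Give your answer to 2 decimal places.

d = 626 ly / 3.26 = 192.0 pc
5 log₁₀(d/10 pc) = 5 log₁₀(192.0) − 5 = 6.417
M = m − 5 log₁₀(d/10) − A = 21.54 − 6.417 − 1.88 = 13.243

M ≈ 13.24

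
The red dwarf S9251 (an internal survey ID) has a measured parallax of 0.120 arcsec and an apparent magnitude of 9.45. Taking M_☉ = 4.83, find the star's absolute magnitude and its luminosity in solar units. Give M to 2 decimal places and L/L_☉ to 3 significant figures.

d = 1/p = 1/0.120″ = 8.333 pc
M = m − 5 log₁₀ d + 5 = 9.45 − 5·0.9208 + 5 = 9.846
M − M_☉ = 9.846 − 4.83 = 5.016
L/L_☉ = 10^(−0.4 × 5.016) = 9.855×10^-3

M ≈ 9.85; L/L_☉ ≈ 9.85×10^-3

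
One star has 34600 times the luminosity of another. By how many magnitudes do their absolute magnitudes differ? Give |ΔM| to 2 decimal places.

|ΔM| ≈ 11.35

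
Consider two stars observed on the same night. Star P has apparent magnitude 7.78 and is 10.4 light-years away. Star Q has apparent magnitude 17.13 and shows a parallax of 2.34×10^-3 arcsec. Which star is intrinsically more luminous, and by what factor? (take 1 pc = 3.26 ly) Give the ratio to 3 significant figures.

Star Q is more luminous, by a factor of 3.27.

Star P: d = 10.4 ly / 3.26 = 3.190 pc
Star P: M = m − 5 log₁₀ d + 5 = 7.78 − 5·0.5038 + 5 = 10.261
Star Q: d = 1/p = 1/2.34×10^-3″ = 427.4 pc
Star Q: M = m − 5 log₁₀ d + 5 = 17.13 − 5·2.6308 + 5 = 8.976
ΔM = M_P − M_Q = 10.261 − (8.976) = 1.285; smaller M is more luminous → Star Q.
L ratio = 10^(0.4 |ΔM|) = 10^0.514 = 3.265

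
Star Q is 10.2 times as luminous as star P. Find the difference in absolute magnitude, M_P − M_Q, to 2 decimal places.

Pogson: ΔM = −2.5 log₁₀(ratio) = −2.5 log₁₀(10.2) = −2.5 × 1.0086 = -2.522
Star Q is brighter so has the smaller magnitude: M_P − M_Q is positive.

M_P − M_Q ≈ 2.52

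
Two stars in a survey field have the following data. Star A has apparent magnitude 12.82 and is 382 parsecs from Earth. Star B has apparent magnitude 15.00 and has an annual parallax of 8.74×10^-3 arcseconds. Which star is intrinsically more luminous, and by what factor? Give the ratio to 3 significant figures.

Star A is more luminous, by a factor of 83.0.

Star A: M = m − 5 log₁₀ d + 5 = 12.82 − 5·2.5821 + 5 = 4.910
Star B: d = 1/p = 1/8.74×10^-3″ = 114.4 pc
Star B: M = m − 5 log₁₀ d + 5 = 15.00 − 5·2.0585 + 5 = 9.708
ΔM = M_A − M_B = 4.910 − (9.708) = -4.798; smaller M is more luminous → Star A.
L ratio = 10^(0.4 |ΔM|) = 10^1.919 = 83.01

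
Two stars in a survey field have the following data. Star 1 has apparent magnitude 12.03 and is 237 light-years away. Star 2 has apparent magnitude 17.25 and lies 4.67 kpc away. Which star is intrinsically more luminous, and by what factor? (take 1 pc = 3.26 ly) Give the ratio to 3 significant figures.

Star 2 is more luminous, by a factor of 33.7.

Star 1: d = 237 ly / 3.26 = 72.70 pc
Star 1: M = m − 5 log₁₀ d + 5 = 12.03 − 5·1.8615 + 5 = 7.722
Star 2: d = 4.67 kpc = 4670 pc
Star 2: M = m − 5 log₁₀ d + 5 = 17.25 − 5·3.6693 + 5 = 3.903
ΔM = M_1 − M_2 = 7.722 − (3.903) = 3.819; smaller M is more luminous → Star 2.
L ratio = 10^(0.4 |ΔM|) = 10^1.528 = 33.70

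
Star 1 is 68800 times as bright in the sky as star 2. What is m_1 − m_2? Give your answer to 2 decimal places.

m_1 − m_2 ≈ -12.09

Pogson: Δm = −2.5 log₁₀(ratio) = −2.5 log₁₀(68800) = −2.5 × 4.8376 = -12.094
Star 1 is brighter, so it has the smaller magnitude: the difference is negative.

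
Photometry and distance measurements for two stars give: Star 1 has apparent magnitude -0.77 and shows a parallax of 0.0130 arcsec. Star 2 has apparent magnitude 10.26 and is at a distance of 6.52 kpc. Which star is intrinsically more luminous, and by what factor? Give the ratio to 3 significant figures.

Star 1 is more luminous, by a factor of 3.59.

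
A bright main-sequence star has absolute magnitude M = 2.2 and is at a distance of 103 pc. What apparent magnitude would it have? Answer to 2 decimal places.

m ≈ 7.26

m = M + 5 log₁₀ d − 5 = 2.2 + 5·2.0128 − 5 = 7.264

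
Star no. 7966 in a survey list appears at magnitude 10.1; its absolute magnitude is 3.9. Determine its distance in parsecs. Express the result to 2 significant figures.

d ≈ 170 pc

Distance modulus: m − M = 10.1 − (3.9) = 6.200
m − M = 5 log₁₀ d − 5
log₁₀ d = (m − M)/5 + 1 = 2.2400
d = 10^2.2400 = 173.8 pc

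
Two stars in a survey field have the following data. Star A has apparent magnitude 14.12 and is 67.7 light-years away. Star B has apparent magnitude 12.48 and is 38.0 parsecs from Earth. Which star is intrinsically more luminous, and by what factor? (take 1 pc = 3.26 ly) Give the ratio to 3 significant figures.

Star B is more luminous, by a factor of 15.2.

Star A: d = 67.7 ly / 3.26 = 20.77 pc
Star A: M = m − 5 log₁₀ d + 5 = 14.12 − 5·1.3174 + 5 = 12.533
Star B: M = m − 5 log₁₀ d + 5 = 12.48 − 5·1.5798 + 5 = 9.581
ΔM = M_A − M_B = 12.533 − (9.581) = 2.952; smaller M is more luminous → Star B.
L ratio = 10^(0.4 |ΔM|) = 10^1.181 = 15.16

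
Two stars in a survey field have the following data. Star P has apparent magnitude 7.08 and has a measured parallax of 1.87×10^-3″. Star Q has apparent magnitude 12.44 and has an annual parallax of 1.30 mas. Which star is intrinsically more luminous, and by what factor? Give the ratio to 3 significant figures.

Star P: d = 1/p = 1/1.87×10^-3″ = 534.8 pc
Star P: M = m − 5 log₁₀ d + 5 = 7.08 − 5·2.7282 + 5 = -1.561
Star Q: p = 1.30 mas = 1.30×10^-3″ → d = 1/p = 769.2 pc
Star Q: M = m − 5 log₁₀ d + 5 = 12.44 − 5·2.8861 + 5 = 3.010
ΔM = M_P − M_Q = -1.561 − (3.010) = -4.571; smaller M is more luminous → Star P.
L ratio = 10^(0.4 |ΔM|) = 10^1.828 = 67.33

Star P is more luminous, by a factor of 67.3.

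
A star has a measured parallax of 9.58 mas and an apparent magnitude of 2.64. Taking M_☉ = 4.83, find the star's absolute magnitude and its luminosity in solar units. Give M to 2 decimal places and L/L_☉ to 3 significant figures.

M ≈ -2.45; L/L_☉ ≈ 819

d = 1/p = 1000/9.58 mas = 104.4 pc
M = m − 5 log₁₀ d + 5 = 2.64 − 5·2.0186 + 5 = -2.453
M − M_☉ = -2.453 − 4.83 = -7.283
L/L_☉ = 10^(−0.4 × -7.283) = 819.0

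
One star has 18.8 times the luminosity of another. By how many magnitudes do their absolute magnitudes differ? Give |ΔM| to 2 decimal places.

Pogson: ΔM = −2.5 log₁₀(ratio) = −2.5 log₁₀(18.8) = −2.5 × 1.2742 = -3.185

|ΔM| ≈ 3.19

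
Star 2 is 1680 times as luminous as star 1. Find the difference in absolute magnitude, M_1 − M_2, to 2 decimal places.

M_1 − M_2 ≈ 8.06

Pogson: ΔM = −2.5 log₁₀(ratio) = −2.5 log₁₀(1680) = −2.5 × 3.2253 = -8.063
Star 2 is brighter so has the smaller magnitude: M_1 − M_2 is positive.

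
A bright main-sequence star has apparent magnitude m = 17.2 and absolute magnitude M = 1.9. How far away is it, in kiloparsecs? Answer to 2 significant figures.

Distance modulus: m − M = 17.2 − (1.9) = 15.300
m − M = 5 log₁₀ d − 5
log₁₀ d = (m − M)/5 + 1 = 4.0600
d = 10^4.0600 = 11480 pc
= 11.48 kpc

d ≈ 11 kpc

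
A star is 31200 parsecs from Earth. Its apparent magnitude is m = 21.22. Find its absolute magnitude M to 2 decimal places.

5 log₁₀(d/10 pc) = 5 log₁₀(31200) − 5 = 17.471
M = m − 5 log₁₀(d/10) = 21.22 − 17.471 = 3.749

M ≈ 3.75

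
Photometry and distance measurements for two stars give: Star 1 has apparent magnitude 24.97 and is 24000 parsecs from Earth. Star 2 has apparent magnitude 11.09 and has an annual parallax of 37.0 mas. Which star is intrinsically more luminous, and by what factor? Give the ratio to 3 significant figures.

Star 1 is more luminous, by a factor of 2.21.

Star 1: M = m − 5 log₁₀ d + 5 = 24.97 − 5·4.3802 + 5 = 8.069
Star 2: p = 37.0 mas = 0.0370″ → d = 1/p = 27.03 pc
Star 2: M = m − 5 log₁₀ d + 5 = 11.09 − 5·1.4318 + 5 = 8.931
ΔM = M_1 − M_2 = 8.069 − (8.931) = -0.862; smaller M is more luminous → Star 1.
L ratio = 10^(0.4 |ΔM|) = 10^0.345 = 2.212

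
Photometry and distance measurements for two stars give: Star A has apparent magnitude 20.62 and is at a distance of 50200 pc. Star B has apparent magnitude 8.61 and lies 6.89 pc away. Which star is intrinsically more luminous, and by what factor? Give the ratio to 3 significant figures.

Star A is more luminous, by a factor of 834.

Star A: M = m − 5 log₁₀ d + 5 = 20.62 − 5·4.7007 + 5 = 2.116
Star B: M = m − 5 log₁₀ d + 5 = 8.61 − 5·0.8382 + 5 = 9.419
ΔM = M_A − M_B = 2.116 − (9.419) = -7.302; smaller M is more luminous → Star A.
L ratio = 10^(0.4 |ΔM|) = 10^2.921 = 833.6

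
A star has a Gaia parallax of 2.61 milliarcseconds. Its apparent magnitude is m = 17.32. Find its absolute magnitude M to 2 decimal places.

M ≈ 9.40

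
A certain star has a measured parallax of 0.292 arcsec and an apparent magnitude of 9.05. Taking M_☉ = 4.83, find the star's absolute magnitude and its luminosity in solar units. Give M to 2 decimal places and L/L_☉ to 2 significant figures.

M ≈ 11.38; L/L_☉ ≈ 2.4×10^-3

d = 1/p = 1/0.292″ = 3.425 pc
M = m − 5 log₁₀ d + 5 = 9.05 − 5·0.5346 + 5 = 11.377
M − M_☉ = 11.377 − 4.83 = 6.547
L/L_☉ = 10^(−0.4 × 6.547) = 2.406×10^-3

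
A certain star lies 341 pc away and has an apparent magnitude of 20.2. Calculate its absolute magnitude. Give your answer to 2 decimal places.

M ≈ 12.54

5 log₁₀(d/10 pc) = 5 log₁₀(341.0) − 5 = 7.664
M = m − 5 log₁₀(d/10) = 20.2 − 7.664 = 12.536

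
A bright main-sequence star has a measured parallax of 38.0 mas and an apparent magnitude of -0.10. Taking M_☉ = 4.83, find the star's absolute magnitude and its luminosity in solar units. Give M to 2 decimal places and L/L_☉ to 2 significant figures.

d = 1/p = 1000/38.0 mas = 26.32 pc
M = m − 5 log₁₀ d + 5 = -0.10 − 5·1.4202 + 5 = -2.201
M − M_☉ = -2.201 − 4.83 = -7.031
L/L_☉ = 10^(−0.4 × -7.031) = 649.3

M ≈ -2.20; L/L_☉ ≈ 650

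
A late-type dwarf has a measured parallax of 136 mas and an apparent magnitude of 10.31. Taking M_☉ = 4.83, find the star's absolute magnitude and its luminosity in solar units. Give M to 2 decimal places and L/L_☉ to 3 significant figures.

M ≈ 10.98; L/L_☉ ≈ 3.47×10^-3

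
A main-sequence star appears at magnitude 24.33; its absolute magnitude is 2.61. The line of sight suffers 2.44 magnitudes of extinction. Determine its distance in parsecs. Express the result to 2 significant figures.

d ≈ 72000 pc

m − M = 5 log₁₀(d/10 pc) + A  ⇒  24.33 − (2.61) − 2.44 = 5 log₁₀(d/10)
19.280 = 5 log₁₀(d/10)
log₁₀ d = (m − M − A)/5 + 1 = 4.8560
d = 10^4.8560 = 71780 pc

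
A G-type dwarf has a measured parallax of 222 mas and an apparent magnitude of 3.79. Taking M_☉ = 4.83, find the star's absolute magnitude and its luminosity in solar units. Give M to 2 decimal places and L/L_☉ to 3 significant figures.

d = 1/p = 1000/222 mas = 4.505 pc
M = m − 5 log₁₀ d + 5 = 3.79 − 5·0.6536 + 5 = 5.522
M − M_☉ = 5.522 − 4.83 = 0.692
L/L_☉ = 10^(−0.4 × 0.692) = 0.5288

M ≈ 5.52; L/L_☉ ≈ 0.529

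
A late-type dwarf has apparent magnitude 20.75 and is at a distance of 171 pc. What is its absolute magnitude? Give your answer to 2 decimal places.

5 log₁₀(d/10 pc) = 5 log₁₀(171.0) − 5 = 6.165
M = m − 5 log₁₀(d/10) = 20.75 − 6.165 = 14.585

M ≈ 14.59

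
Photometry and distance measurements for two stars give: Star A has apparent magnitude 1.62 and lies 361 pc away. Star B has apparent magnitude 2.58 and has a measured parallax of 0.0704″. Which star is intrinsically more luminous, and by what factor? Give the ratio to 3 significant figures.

Star A is more luminous, by a factor of 1560.

Star A: M = m − 5 log₁₀ d + 5 = 1.62 − 5·2.5575 + 5 = -6.168
Star B: d = 1/p = 1/0.0704″ = 14.20 pc
Star B: M = m − 5 log₁₀ d + 5 = 2.58 − 5·1.1524 + 5 = 1.818
ΔM = M_A − M_B = -6.168 − (1.818) = -7.985; smaller M is more luminous → Star A.
L ratio = 10^(0.4 |ΔM|) = 10^3.194 = 1564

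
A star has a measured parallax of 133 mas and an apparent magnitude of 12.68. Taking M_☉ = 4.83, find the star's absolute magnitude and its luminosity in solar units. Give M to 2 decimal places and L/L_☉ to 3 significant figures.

M ≈ 13.30; L/L_☉ ≈ 4.10×10^-4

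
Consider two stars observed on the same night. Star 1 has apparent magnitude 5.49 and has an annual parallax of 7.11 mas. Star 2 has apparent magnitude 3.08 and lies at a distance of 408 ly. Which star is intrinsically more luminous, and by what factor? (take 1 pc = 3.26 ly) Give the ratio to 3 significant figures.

Star 2 is more luminous, by a factor of 7.29.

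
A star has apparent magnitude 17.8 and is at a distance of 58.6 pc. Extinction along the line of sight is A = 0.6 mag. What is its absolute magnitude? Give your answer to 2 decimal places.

5 log₁₀(d/10 pc) = 5 log₁₀(58.60) − 5 = 3.839
M = m − 5 log₁₀(d/10) − A = 17.8 − 3.839 − 0.6 = 13.361

M ≈ 13.36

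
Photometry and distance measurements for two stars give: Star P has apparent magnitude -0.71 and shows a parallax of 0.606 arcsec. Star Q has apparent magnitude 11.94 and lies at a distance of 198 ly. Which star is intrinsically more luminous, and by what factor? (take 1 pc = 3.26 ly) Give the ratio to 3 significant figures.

Star P is more luminous, by a factor of 84.8.

Star P: d = 1/p = 1/0.606″ = 1.650 pc
Star P: M = m − 5 log₁₀ d + 5 = -0.71 − 5·0.2175 + 5 = 3.202
Star Q: d = 198 ly / 3.26 = 60.74 pc
Star Q: M = m − 5 log₁₀ d + 5 = 11.94 − 5·1.7834 + 5 = 8.023
ΔM = M_P − M_Q = 3.202 − (8.023) = -4.820; smaller M is more luminous → Star P.
L ratio = 10^(0.4 |ΔM|) = 10^1.928 = 84.75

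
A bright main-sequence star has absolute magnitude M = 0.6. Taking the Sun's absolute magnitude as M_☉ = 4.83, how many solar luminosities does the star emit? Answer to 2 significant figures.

L/L_☉ ≈ 49

M − M_☉ = 0.6 − 4.83 = -4.230
L/L_☉ = 10^(−0.4 (M − M_☉)) = 10^1.692 = 49.20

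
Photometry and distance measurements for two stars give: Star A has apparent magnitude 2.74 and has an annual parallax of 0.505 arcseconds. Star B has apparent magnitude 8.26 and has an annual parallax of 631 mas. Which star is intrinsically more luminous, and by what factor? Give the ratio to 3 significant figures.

Star A: d = 1/p = 1/0.505″ = 1.980 pc
Star A: M = m − 5 log₁₀ d + 5 = 2.74 − 5·0.2967 + 5 = 6.256
Star B: p = 631 mas = 0.631″ → d = 1/p = 1.585 pc
Star B: M = m − 5 log₁₀ d + 5 = 8.26 − 5·0.2000 + 5 = 12.260
ΔM = M_A − M_B = 6.256 − (12.260) = -6.004; smaller M is more luminous → Star A.
L ratio = 10^(0.4 |ΔM|) = 10^2.401 = 252.0

Star A is more luminous, by a factor of 252.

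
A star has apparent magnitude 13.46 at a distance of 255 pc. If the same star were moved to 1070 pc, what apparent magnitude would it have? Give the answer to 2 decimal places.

Flux ∝ 1/d², so Δm = 5 log₁₀(d₂/d₁) = 5 log₁₀(1070/255) = 3.114
m₂ = m₁ + Δm = 13.46 + (3.114) = 16.574

m ≈ 16.57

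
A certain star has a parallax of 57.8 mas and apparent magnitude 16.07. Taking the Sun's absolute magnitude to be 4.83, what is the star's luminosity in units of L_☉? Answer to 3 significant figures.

L/L_☉ ≈ 9.55×10^-5

d = 1/p = 1000/57.8 mas = 17.30 pc
M = m − 5 log₁₀ d + 5 = 16.07 − 5·1.2381 + 5 = 14.880
M − M_☉ = 14.880 − 4.83 = 10.050
L/L_☉ = 10^(−0.4 × 10.050) = 9.553×10^-5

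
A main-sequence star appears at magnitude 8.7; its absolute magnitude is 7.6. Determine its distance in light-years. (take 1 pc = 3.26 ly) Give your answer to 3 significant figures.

d ≈ 54.1 ly

μ = m − M = 1.100
m − M = 5 log₁₀ d − 5
log₁₀ d = (m − M)/5 + 1 = 1.2200
d = 10^1.2200 = 16.60 pc
= 54.10 ly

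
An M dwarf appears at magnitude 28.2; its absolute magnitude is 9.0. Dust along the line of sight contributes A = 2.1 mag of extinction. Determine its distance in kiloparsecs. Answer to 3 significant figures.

d ≈ 26.3 kpc

m − M = 5 log₁₀(d/10 pc) + A  ⇒  28.2 − (9.0) − 2.1 = 5 log₁₀(d/10)
17.100 = 5 log₁₀(d/10)
log₁₀ d = (m − M − A)/5 + 1 = 4.4200
d = 10^4.4200 = 26300 pc
= 26.30 kpc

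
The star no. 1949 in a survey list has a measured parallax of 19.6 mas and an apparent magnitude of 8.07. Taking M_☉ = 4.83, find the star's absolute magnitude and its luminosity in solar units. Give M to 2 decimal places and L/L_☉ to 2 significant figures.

M ≈ 4.53; L/L_☉ ≈ 1.3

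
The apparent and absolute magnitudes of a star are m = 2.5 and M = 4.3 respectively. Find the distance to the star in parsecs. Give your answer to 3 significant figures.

μ = m − M = -1.800
m − M = 5 log₁₀ d − 5
log₁₀ d = (m − M)/5 + 1 = 0.6400
d = 10^0.6400 = 4.365 pc

d ≈ 4.37 pc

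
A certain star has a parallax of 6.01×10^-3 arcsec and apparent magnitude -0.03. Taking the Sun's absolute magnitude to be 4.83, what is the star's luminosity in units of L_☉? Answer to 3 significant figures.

d = 1/p = 1/6.01×10^-3″ = 166.4 pc
M = m − 5 log₁₀ d + 5 = -0.03 − 5·2.2211 + 5 = -6.136
M − M_☉ = -6.136 − 4.83 = -10.966
L/L_☉ = 10^(−0.4 × -10.966) = 24340

L/L_☉ ≈ 24300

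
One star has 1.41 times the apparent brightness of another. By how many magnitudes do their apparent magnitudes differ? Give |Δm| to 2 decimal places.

|Δm| ≈ 0.37

Pogson: Δm = −2.5 log₁₀(ratio) = −2.5 log₁₀(1.41) = −2.5 × 0.1492 = -0.373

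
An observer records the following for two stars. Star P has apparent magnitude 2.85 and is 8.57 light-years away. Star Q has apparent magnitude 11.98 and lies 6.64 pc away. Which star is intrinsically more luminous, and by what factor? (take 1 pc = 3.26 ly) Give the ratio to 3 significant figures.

Star P: d = 8.57 ly / 3.26 = 2.629 pc
Star P: M = m − 5 log₁₀ d + 5 = 2.85 − 5·0.4198 + 5 = 5.751
Star Q: M = m − 5 log₁₀ d + 5 = 11.98 − 5·0.8222 + 5 = 12.869
ΔM = M_P − M_Q = 5.751 − (12.869) = -7.118; smaller M is more luminous → Star P.
L ratio = 10^(0.4 |ΔM|) = 10^2.847 = 703.4

Star P is more luminous, by a factor of 703.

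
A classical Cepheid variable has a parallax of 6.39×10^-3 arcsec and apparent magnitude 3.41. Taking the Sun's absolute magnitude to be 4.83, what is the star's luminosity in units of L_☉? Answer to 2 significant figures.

d = 1/p = 1/6.39×10^-3″ = 156.5 pc
M = m − 5 log₁₀ d + 5 = 3.41 − 5·2.1945 + 5 = -2.562
M − M_☉ = -2.562 − 4.83 = -7.392
L/L_☉ = 10^(−0.4 × -7.392) = 905.7

L/L_☉ ≈ 910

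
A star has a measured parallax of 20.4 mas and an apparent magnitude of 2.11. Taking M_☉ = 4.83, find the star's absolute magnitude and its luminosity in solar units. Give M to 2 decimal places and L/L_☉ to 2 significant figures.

d = 1/p = 1000/20.4 mas = 49.02 pc
M = m − 5 log₁₀ d + 5 = 2.11 − 5·1.6904 + 5 = -1.342
M − M_☉ = -1.342 − 4.83 = -6.172
L/L_☉ = 10^(−0.4 × -6.172) = 294.3

M ≈ -1.34; L/L_☉ ≈ 290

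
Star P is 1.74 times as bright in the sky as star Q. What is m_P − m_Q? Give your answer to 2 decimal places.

m_P − m_Q ≈ -0.60

Pogson: Δm = −2.5 log₁₀(ratio) = −2.5 log₁₀(1.74) = −2.5 × 0.2405 = -0.601
Star P is brighter, so it has the smaller magnitude: the difference is negative.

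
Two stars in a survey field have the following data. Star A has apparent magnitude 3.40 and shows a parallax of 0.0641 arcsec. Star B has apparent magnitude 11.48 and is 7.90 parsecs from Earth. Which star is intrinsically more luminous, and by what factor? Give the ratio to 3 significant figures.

Star A is more luminous, by a factor of 6650.

Star A: d = 1/p = 1/0.0641″ = 15.60 pc
Star A: M = m − 5 log₁₀ d + 5 = 3.40 − 5·1.1931 + 5 = 2.434
Star B: M = m − 5 log₁₀ d + 5 = 11.48 − 5·0.8976 + 5 = 11.992
ΔM = M_A − M_B = 2.434 − (11.992) = -9.558; smaller M is more luminous → Star A.
L ratio = 10^(0.4 |ΔM|) = 10^3.823 = 6653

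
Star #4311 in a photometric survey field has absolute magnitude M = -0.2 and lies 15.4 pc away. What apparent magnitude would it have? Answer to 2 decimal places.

m ≈ 0.74

m = M + 5 log₁₀ d − 5 = -0.2 + 5·1.1875 − 5 = 0.738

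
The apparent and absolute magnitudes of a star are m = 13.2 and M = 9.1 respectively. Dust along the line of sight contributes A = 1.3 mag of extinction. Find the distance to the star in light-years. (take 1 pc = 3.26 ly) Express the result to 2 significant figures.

d ≈ 120 ly

m − M = 5 log₁₀(d/10 pc) + A  ⇒  13.2 − (9.1) − 1.3 = 5 log₁₀(d/10)
2.800 = 5 log₁₀(d/10)
log₁₀ d = (m − M − A)/5 + 1 = 1.5600
d = 10^1.5600 = 36.31 pc
= 118.4 ly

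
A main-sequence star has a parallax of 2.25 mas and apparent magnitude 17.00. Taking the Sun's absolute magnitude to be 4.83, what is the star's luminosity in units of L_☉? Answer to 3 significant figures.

L/L_☉ ≈ 0.0268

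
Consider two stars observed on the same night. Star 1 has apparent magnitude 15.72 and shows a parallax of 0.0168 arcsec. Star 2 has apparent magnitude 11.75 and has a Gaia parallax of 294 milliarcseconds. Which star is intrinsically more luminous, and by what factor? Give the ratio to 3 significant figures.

Star 1: d = 1/p = 1/0.0168″ = 59.52 pc
Star 1: M = m − 5 log₁₀ d + 5 = 15.72 − 5·1.7747 + 5 = 11.847
Star 2: p = 294 mas = 0.294″ → d = 1/p = 3.401 pc
Star 2: M = m − 5 log₁₀ d + 5 = 11.75 − 5·0.5317 + 5 = 14.092
ΔM = M_1 − M_2 = 11.847 − (14.092) = -2.245; smaller M is more luminous → Star 1.
L ratio = 10^(0.4 |ΔM|) = 10^0.898 = 7.908

Star 1 is more luminous, by a factor of 7.91.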